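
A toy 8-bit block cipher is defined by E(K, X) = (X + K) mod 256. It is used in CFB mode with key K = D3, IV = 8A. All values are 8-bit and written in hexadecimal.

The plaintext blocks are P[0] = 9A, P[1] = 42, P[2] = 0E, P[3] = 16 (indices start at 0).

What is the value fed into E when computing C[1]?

CFB encryption: C_i = P_i ⊕ E(K, C_{i−1}), with C_{−1} = IV.
C[0]: E(K, 8A) = 5D; 9A ⊕ 5D = C7.
C[1]: E(K, C7) = 9A; 42 ⊕ 9A = D8.
So the input to E for block [1] is C7.

C7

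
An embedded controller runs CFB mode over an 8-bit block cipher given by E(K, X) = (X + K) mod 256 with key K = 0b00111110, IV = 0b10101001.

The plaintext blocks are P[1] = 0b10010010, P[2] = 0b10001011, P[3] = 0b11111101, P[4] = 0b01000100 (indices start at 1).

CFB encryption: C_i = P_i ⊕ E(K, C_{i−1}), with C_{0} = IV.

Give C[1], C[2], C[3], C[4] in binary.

C[1]: E(K, 0b10101001) = 0b11100111; 0b10010010 ⊕ 0b11100111 = 0b01110101.
C[2]: E(K, 0b01110101) = 0b10110011; 0b10001011 ⊕ 0b10110011 = 0b00111000.
C[3]: E(K, 0b00111000) = 0b01110110; 0b11111101 ⊕ 0b01110110 = 0b10001011.
C[4]: E(K, 0b10001011) = 0b11001001; 0b01000100 ⊕ 0b11001001 = 0b10001101.

C[1] = 0b01110101, C[2] = 0b00111000, C[3] = 0b10001011, C[4] = 0b10001101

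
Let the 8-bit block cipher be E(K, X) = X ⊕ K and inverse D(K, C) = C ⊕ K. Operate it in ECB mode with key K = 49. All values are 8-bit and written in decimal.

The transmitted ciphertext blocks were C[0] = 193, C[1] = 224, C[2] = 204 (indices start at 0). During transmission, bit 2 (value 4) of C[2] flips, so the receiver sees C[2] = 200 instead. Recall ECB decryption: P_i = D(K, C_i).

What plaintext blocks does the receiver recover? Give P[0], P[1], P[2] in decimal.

Only C[2] changed, to 200. In ECB, a change in C_i affects only P_i. Decrypting the received ciphertext:
P[0]: D(K, 193) = 240.
P[1]: D(K, 224) = 209.
P[2]: D(K, 200) = 249.
Blocks that differ from the original plaintext: P[2].

P[0] = 240, P[1] = 209, P[2] = 249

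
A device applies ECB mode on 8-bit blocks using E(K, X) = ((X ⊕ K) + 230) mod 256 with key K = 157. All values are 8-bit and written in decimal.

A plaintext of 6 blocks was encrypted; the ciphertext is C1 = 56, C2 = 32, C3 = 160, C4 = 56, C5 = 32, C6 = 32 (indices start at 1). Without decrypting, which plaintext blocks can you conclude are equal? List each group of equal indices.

P1 = P4; P2 = P5 = P6

ECB encrypts each block independently with the same key, so equal ciphertext blocks imply equal plaintext blocks.
C1 = C4 = 56, so P1 = P4.
C2 = C5 = C6 = 32, so P2 = P5 = P6.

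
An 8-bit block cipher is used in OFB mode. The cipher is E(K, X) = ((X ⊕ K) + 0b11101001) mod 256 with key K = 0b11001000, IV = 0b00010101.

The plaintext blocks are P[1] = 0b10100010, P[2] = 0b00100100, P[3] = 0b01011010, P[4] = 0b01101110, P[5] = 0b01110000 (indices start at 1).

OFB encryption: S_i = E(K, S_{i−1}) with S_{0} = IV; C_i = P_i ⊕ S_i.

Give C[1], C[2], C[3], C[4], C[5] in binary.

C[1]: S = E(K, 0b00010101) = 0b11000110; 0b10100010 ⊕ 0b11000110 = 0b01100100.
C[2]: S = E(K, 0b11000110) = 0b11110111; 0b00100100 ⊕ 0b11110111 = 0b11010011.
C[3]: S = E(K, 0b11110111) = 0b00101000; 0b01011010 ⊕ 0b00101000 = 0b01110010.
C[4]: S = E(K, 0b00101000) = 0b11001001; 0b01101110 ⊕ 0b11001001 = 0b10100111.
C[5]: S = E(K, 0b11001001) = 0b11101010; 0b01110000 ⊕ 0b11101010 = 0b10011010.

C[1] = 0b01100100, C[2] = 0b11010011, C[3] = 0b01110010, C[4] = 0b10100111, C[5] = 0b10011010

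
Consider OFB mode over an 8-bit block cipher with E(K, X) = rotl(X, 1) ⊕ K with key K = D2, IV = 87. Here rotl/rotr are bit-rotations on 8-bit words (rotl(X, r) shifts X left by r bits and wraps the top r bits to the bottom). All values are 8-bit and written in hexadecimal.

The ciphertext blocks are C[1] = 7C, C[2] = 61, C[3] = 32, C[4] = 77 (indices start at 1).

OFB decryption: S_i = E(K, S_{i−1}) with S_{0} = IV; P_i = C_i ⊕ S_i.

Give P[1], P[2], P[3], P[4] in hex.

P[1] = A1, P[2] = 08, P[3] = 32, P[4] = A5

P[1]: S = E(K, 87) = DD; 7C ⊕ DD = A1.
P[2]: S = E(K, DD) = 69; 61 ⊕ 69 = 08.
P[3]: S = E(K, 69) = 00; 32 ⊕ 00 = 32.
P[4]: S = E(K, 00) = D2; 77 ⊕ D2 = A5.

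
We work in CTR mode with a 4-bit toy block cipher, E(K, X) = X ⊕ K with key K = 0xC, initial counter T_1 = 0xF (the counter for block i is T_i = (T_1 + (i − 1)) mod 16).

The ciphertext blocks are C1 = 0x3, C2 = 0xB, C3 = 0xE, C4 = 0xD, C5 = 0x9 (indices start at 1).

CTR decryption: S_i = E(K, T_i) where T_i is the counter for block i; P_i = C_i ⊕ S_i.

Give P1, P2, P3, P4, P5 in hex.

P1 = 0x0, P2 = 0x7, P3 = 0x3, P4 = 0x3, P5 = 0x6

P1: T = 0xF, S = E(K, T) = 0x3; 0x3 ⊕ 0x3 = 0x0.
P2: T = 0x0, S = E(K, T) = 0xC; 0xB ⊕ 0xC = 0x7.
P3: T = 0x1, S = E(K, T) = 0xD; 0xE ⊕ 0xD = 0x3.
P4: T = 0x2, S = E(K, T) = 0xE; 0xD ⊕ 0xE = 0x3.
P5: T = 0x3, S = E(K, T) = 0xF; 0x9 ⊕ 0xF = 0x6.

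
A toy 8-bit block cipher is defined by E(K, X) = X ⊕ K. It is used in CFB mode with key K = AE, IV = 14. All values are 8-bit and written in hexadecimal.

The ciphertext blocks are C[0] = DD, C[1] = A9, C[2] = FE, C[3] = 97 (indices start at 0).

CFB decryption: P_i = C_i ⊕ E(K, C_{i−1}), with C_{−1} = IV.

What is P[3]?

P[3] = C7

P[3]: E(K, FE) = 50; 97 ⊕ 50 = C7.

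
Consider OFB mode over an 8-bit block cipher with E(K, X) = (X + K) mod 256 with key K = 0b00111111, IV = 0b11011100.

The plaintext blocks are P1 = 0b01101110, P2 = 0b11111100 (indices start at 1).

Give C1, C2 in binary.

C1 = 0b01110101, C2 = 0b10100110

OFB encryption: S_i = E(K, S_{i−1}) with S_{0} = IV; C_i = P_i ⊕ S_i.
C1: S = E(K, 0b11011100) = 0b00011011; 0b01101110 ⊕ 0b00011011 = 0b01110101.
C2: S = E(K, 0b00011011) = 0b01011010; 0b11111100 ⊕ 0b01011010 = 0b10100110.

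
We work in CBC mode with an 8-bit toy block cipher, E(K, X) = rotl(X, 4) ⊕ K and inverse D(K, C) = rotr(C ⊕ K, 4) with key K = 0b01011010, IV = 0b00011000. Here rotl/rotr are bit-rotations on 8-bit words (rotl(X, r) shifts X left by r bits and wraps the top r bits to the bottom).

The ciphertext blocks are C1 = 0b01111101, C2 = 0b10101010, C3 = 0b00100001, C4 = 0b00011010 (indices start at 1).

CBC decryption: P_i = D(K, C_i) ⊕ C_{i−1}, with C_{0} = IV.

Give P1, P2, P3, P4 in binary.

P1 = 0b01101010, P2 = 0b01110010, P3 = 0b00011101, P4 = 0b00100101

P1: D(K, 0b01111101) = 0b01110010; 0b01110010 ⊕ 0b00011000 = 0b01101010.
P2: D(K, 0b10101010) = 0b00001111; 0b00001111 ⊕ 0b01111101 = 0b01110010.
P3: D(K, 0b00100001) = 0b10110111; 0b10110111 ⊕ 0b10101010 = 0b00011101.
P4: D(K, 0b00011010) = 0b00000100; 0b00000100 ⊕ 0b00100001 = 0b00100101.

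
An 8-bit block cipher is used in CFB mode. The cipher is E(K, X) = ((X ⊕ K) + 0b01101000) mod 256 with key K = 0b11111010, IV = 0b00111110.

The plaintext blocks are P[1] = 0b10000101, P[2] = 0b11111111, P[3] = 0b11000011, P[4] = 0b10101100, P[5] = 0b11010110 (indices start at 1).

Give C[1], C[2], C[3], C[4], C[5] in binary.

CFB encryption: C_i = P_i ⊕ E(K, C_{i−1}), with C_{0} = IV.
C[1]: E(K, 0b00111110) = 0b00101100; 0b10000101 ⊕ 0b00101100 = 0b10101001.
C[2]: E(K, 0b10101001) = 0b10111011; 0b11111111 ⊕ 0b10111011 = 0b01000100.
C[3]: E(K, 0b01000100) = 0b00100110; 0b11000011 ⊕ 0b00100110 = 0b11100101.
C[4]: E(K, 0b11100101) = 0b10000111; 0b10101100 ⊕ 0b10000111 = 0b00101011.
C[5]: E(K, 0b00101011) = 0b00111001; 0b11010110 ⊕ 0b00111001 = 0b11101111.

C[1] = 0b10101001, C[2] = 0b01000100, C[3] = 0b11100101, C[4] = 0b00101011, C[5] = 0b11101111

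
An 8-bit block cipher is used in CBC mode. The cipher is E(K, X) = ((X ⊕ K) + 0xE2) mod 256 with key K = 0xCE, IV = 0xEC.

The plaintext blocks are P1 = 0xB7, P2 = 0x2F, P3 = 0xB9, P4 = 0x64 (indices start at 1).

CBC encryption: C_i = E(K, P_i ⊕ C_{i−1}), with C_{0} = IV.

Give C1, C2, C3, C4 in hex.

C1: P1 ⊕ 0xEC = 0x5B; E(K, 0x5B) = 0x77.
C2: P2 ⊕ 0x77 = 0x58; E(K, 0x58) = 0x78.
C3: P3 ⊕ 0x78 = 0xC1; E(K, 0xC1) = 0xF1.
C4: P4 ⊕ 0xF1 = 0x95; E(K, 0x95) = 0x3D.

C1 = 0x77, C2 = 0x78, C3 = 0xF1, C4 = 0x3D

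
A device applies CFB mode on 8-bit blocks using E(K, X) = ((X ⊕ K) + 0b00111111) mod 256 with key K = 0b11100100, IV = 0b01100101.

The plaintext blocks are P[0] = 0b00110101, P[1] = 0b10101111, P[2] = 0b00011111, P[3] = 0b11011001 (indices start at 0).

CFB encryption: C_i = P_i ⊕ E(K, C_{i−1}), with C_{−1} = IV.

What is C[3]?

C[0]: E(K, 0b01100101) = 0b11000000; 0b00110101 ⊕ 0b11000000 = 0b11110101.
C[1]: E(K, 0b11110101) = 0b01010000; 0b10101111 ⊕ 0b01010000 = 0b11111111.
C[2]: E(K, 0b11111111) = 0b01011010; 0b00011111 ⊕ 0b01011010 = 0b01000101.
C[3]: E(K, 0b01000101) = 0b11100000; 0b11011001 ⊕ 0b11100000 = 0b00111001.

C[3] = 0b00111001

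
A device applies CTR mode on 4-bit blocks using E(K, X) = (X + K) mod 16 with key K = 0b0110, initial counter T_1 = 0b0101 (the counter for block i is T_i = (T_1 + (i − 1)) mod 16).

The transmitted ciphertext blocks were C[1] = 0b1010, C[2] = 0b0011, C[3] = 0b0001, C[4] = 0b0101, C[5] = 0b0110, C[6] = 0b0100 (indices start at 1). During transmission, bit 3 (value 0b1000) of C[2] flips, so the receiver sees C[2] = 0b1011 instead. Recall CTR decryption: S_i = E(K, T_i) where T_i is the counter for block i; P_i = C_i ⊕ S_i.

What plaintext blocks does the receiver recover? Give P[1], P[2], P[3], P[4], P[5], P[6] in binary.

Only C[2] changed, to 0b1011. In CTR, a change in C_i flips the same bit in P_i only; the keystream is unaffected. Decrypting the received ciphertext:
P[1]: T = 0b0101, S = E(K, T) = 0b1011; 0b1010 ⊕ 0b1011 = 0b0001.
P[2]: T = 0b0110, S = E(K, T) = 0b1100; 0b1011 ⊕ 0b1100 = 0b0111.
P[3]: T = 0b0111, S = E(K, T) = 0b1101; 0b0001 ⊕ 0b1101 = 0b1100.
P[4]: T = 0b1000, S = E(K, T) = 0b1110; 0b0101 ⊕ 0b1110 = 0b1011.
P[5]: T = 0b1001, S = E(K, T) = 0b1111; 0b0110 ⊕ 0b1111 = 0b1001.
P[6]: T = 0b1010, S = E(K, T) = 0b0000; 0b0100 ⊕ 0b0000 = 0b0100.
Blocks that differ from the original plaintext: P[2].

P[1] = 0b0001, P[2] = 0b0111, P[3] = 0b1100, P[4] = 0b1011, P[5] = 0b1001, P[6] = 0b0100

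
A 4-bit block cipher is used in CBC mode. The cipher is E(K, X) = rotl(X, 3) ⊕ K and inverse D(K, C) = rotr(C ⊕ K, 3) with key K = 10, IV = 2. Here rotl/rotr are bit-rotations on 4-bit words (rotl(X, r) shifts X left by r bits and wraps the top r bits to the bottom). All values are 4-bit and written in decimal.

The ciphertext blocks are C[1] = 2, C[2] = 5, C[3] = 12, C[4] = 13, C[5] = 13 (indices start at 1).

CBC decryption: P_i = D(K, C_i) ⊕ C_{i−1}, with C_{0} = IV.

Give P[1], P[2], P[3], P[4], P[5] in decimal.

P[1] = 3, P[2] = 13, P[3] = 9, P[4] = 2, P[5] = 3

P[1]: D(K, 2) = 1; 1 ⊕ 2 = 3.
P[2]: D(K, 5) = 15; 15 ⊕ 2 = 13.
P[3]: D(K, 12) = 12; 12 ⊕ 5 = 9.
P[4]: D(K, 13) = 14; 14 ⊕ 12 = 2.
P[5]: D(K, 13) = 14; 14 ⊕ 13 = 3.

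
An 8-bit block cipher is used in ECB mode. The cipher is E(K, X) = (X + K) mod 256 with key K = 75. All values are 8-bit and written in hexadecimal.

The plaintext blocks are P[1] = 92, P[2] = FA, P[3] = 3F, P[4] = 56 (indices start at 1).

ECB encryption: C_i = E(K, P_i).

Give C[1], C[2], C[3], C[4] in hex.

C[1] = 07, C[2] = 6F, C[3] = B4, C[4] = CB

C[1]: E(K, 92) = 07.
C[2]: E(K, FA) = 6F.
C[3]: E(K, 3F) = B4.
C[4]: E(K, 56) = CB.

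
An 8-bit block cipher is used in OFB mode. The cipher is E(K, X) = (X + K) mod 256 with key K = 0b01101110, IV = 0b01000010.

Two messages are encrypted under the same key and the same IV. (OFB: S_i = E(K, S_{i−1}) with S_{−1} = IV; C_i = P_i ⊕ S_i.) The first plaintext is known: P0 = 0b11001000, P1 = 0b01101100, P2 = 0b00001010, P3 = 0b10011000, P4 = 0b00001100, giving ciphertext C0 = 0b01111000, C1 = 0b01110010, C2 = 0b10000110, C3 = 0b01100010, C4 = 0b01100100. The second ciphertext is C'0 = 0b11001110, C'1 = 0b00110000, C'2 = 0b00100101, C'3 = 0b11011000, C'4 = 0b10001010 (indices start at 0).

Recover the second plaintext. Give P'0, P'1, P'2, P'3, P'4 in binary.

In OFB with a reused IV, both messages share the same keystream S_i, so C_i ⊕ C'_i = P_i ⊕ P'_i and thus P'_i = P_i ⊕ C_i ⊕ C'_i.
P'0: 0b11001000 ⊕ 0b01111000 ⊕ 0b11001110 = 0b01111110.
P'1: 0b01101100 ⊕ 0b01110010 ⊕ 0b00110000 = 0b00101110.
P'2: 0b00001010 ⊕ 0b10000110 ⊕ 0b00100101 = 0b10101001.
P'3: 0b10011000 ⊕ 0b01100010 ⊕ 0b11011000 = 0b00100010.
P'4: 0b00001100 ⊕ 0b01100100 ⊕ 0b10001010 = 0b11100010.

P'0 = 0b01111110, P'1 = 0b00101110, P'2 = 0b10101001, P'3 = 0b00100010, P'4 = 0b11100010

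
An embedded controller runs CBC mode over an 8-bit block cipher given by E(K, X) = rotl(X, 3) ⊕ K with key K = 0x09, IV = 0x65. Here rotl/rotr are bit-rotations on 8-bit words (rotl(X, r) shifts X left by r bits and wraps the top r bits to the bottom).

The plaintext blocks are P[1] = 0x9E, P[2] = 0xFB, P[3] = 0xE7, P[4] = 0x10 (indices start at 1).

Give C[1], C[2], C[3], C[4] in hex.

CBC encryption: C_i = E(K, P_i ⊕ C_{i−1}), with C_{0} = IV.
C[1]: P[1] ⊕ 0x65 = 0xFB; E(K, 0xFB) = 0xD6.
C[2]: P[2] ⊕ 0xD6 = 0x2D; E(K, 0x2D) = 0x60.
C[3]: P[3] ⊕ 0x60 = 0x87; E(K, 0x87) = 0x35.
C[4]: P[4] ⊕ 0x35 = 0x25; E(K, 0x25) = 0x20.

C[1] = 0xD6, C[2] = 0x60, C[3] = 0x35, C[4] = 0x20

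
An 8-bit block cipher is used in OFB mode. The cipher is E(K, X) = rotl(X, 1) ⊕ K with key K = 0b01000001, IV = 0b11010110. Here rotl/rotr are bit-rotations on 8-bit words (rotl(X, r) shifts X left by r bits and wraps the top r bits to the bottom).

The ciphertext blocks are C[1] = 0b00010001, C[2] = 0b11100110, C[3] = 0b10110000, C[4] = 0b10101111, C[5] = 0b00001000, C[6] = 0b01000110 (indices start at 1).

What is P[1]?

P[1] = 0b11111101

OFB decryption: S_i = E(K, S_{i−1}) with S_{0} = IV; P_i = C_i ⊕ S_i.
P[1]: S = E(K, 0b11010110) = 0b11101100; 0b00010001 ⊕ 0b11101100 = 0b11111101.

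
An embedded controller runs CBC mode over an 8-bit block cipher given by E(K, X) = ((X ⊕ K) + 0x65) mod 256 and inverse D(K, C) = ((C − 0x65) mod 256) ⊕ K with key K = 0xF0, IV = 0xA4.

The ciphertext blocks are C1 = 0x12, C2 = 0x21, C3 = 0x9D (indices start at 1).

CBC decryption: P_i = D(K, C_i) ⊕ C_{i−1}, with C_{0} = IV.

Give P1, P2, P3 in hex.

P1: D(K, 0x12) = 0x5D; 0x5D ⊕ 0xA4 = 0xF9.
P2: D(K, 0x21) = 0x4C; 0x4C ⊕ 0x12 = 0x5E.
P3: D(K, 0x9D) = 0xC8; 0xC8 ⊕ 0x21 = 0xE9.

P1 = 0xF9, P2 = 0x5E, P3 = 0xE9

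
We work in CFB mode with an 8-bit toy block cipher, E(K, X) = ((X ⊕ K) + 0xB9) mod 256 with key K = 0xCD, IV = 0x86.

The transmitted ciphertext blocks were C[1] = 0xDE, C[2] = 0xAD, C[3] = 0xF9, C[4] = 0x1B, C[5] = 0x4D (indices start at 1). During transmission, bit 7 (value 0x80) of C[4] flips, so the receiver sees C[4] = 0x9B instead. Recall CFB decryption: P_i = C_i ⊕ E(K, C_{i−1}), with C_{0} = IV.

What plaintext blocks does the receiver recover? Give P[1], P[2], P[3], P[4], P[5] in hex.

Only C[4] changed, to 0x9B. In CFB, a change in C_i flips the same bit in P_i and garbles P_{i+1}. Decrypting the received ciphertext:
P[1]: E(K, 0x86) = 0x04; 0xDE ⊕ 0x04 = 0xDA.
P[2]: E(K, 0xDE) = 0xCC; 0xAD ⊕ 0xCC = 0x61.
P[3]: E(K, 0xAD) = 0x19; 0xF9 ⊕ 0x19 = 0xE0.
P[4]: E(K, 0xF9) = 0xED; 0x9B ⊕ 0xED = 0x76.
P[5]: E(K, 0x9B) = 0x0F; 0x4D ⊕ 0x0F = 0x42.
Blocks that differ from the original plaintext: P[4], P[5].

P[1] = 0xDA, P[2] = 0x61, P[3] = 0xE0, P[4] = 0x76, P[5] = 0x42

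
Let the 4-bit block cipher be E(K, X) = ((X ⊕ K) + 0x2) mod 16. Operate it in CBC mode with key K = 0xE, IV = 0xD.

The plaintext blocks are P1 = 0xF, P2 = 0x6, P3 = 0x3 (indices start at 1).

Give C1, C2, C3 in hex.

CBC encryption: C_i = E(K, P_i ⊕ C_{i−1}), with C_{0} = IV.
C1: P1 ⊕ 0xD = 0x2; E(K, 0x2) = 0xE.
C2: P2 ⊕ 0xE = 0x8; E(K, 0x8) = 0x8.
C3: P3 ⊕ 0x8 = 0xB; E(K, 0xB) = 0x7.

C1 = 0xE, C2 = 0x8, C3 = 0x7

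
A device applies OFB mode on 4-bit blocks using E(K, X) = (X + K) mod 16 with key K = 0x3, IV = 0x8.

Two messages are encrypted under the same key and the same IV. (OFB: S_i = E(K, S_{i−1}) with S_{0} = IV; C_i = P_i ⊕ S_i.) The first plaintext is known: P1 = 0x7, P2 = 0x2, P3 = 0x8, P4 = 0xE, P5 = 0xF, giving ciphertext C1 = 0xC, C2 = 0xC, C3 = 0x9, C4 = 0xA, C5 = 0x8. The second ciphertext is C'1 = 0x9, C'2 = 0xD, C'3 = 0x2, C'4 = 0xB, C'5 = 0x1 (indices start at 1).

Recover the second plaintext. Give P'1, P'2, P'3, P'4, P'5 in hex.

In OFB with a reused IV, both messages share the same keystream S_i, so C_i ⊕ C'_i = P_i ⊕ P'_i and thus P'_i = P_i ⊕ C_i ⊕ C'_i.
P'1: 0x7 ⊕ 0xC ⊕ 0x9 = 0x2.
P'2: 0x2 ⊕ 0xC ⊕ 0xD = 0x3.
P'3: 0x8 ⊕ 0x9 ⊕ 0x2 = 0x3.
P'4: 0xE ⊕ 0xA ⊕ 0xB = 0xF.
P'5: 0xF ⊕ 0x8 ⊕ 0x1 = 0x6.

P'1 = 0x2, P'2 = 0x3, P'3 = 0x3, P'4 = 0xF, P'5 = 0x6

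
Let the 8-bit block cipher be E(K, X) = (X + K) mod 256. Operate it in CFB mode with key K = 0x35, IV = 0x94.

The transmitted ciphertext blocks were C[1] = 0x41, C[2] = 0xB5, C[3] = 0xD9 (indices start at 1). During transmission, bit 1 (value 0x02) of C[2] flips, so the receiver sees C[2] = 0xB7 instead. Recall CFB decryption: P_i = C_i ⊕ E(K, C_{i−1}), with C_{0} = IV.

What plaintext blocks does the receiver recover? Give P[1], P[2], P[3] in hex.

P[1] = 0x88, P[2] = 0xC1, P[3] = 0x35

Only C[2] changed, to 0xB7. In CFB, a change in C_i flips the same bit in P_i and garbles P_{i+1}. Decrypting the received ciphertext:
P[1]: E(K, 0x94) = 0xC9; 0x41 ⊕ 0xC9 = 0x88.
P[2]: E(K, 0x41) = 0x76; 0xB7 ⊕ 0x76 = 0xC1.
P[3]: E(K, 0xB7) = 0xEC; 0xD9 ⊕ 0xEC = 0x35.
Blocks that differ from the original plaintext: P[2], P[3].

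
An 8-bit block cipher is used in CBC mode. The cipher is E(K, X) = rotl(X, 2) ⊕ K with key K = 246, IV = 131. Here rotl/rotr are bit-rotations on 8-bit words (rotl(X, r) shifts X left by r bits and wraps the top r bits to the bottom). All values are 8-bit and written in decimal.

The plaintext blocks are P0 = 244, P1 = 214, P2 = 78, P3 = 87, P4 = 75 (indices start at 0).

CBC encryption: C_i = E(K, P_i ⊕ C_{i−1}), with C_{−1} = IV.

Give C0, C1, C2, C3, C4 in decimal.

C0 = 43, C1 = 1, C2 = 203, C3 = 132, C4 = 201

C0: P0 ⊕ 131 = 119; E(K, 119) = 43.
C1: P1 ⊕ 43 = 253; E(K, 253) = 1.
C2: P2 ⊕ 1 = 79; E(K, 79) = 203.
C3: P3 ⊕ 203 = 156; E(K, 156) = 132.
C4: P4 ⊕ 132 = 207; E(K, 207) = 201.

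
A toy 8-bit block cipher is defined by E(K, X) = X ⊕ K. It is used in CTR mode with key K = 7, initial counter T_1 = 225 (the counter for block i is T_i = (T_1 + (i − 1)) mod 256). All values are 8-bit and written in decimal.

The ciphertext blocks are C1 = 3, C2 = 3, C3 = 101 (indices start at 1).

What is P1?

P1 = 229

CTR decryption: S_i = E(K, T_i) where T_i is the counter for block i; P_i = C_i ⊕ S_i.
P1: T = 225, S = E(K, T) = 230; 3 ⊕ 230 = 229.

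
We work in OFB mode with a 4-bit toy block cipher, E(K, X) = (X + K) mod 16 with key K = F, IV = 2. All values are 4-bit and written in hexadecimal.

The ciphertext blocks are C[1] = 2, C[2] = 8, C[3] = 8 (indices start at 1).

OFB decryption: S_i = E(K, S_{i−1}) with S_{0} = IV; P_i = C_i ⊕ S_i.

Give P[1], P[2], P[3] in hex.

P[1] = 3, P[2] = 8, P[3] = 7

P[1]: S = E(K, 2) = 1; 2 ⊕ 1 = 3.
P[2]: S = E(K, 1) = 0; 8 ⊕ 0 = 8.
P[3]: S = E(K, 0) = F; 8 ⊕ F = 7.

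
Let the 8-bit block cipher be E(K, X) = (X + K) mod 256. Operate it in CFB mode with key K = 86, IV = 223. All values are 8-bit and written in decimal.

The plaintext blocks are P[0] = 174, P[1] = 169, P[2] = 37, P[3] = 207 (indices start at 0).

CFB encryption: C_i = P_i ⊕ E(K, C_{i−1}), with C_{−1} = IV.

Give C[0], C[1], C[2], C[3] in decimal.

C[0] = 155, C[1] = 88, C[2] = 139, C[3] = 46

C[0]: E(K, 223) = 53; 174 ⊕ 53 = 155.
C[1]: E(K, 155) = 241; 169 ⊕ 241 = 88.
C[2]: E(K, 88) = 174; 37 ⊕ 174 = 139.
C[3]: E(K, 139) = 225; 207 ⊕ 225 = 46.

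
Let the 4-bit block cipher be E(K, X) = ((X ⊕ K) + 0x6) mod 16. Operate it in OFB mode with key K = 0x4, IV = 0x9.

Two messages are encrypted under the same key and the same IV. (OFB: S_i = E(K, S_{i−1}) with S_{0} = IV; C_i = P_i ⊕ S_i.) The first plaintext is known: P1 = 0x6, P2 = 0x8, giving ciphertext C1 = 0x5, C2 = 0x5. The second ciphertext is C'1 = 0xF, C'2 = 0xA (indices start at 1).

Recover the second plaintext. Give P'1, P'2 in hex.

In OFB with a reused IV, both messages share the same keystream S_i, so C_i ⊕ C'_i = P_i ⊕ P'_i and thus P'_i = P_i ⊕ C_i ⊕ C'_i.
P'1: 0x6 ⊕ 0x5 ⊕ 0xF = 0xC.
P'2: 0x8 ⊕ 0x5 ⊕ 0xA = 0x7.

P'1 = 0xC, P'2 = 0x7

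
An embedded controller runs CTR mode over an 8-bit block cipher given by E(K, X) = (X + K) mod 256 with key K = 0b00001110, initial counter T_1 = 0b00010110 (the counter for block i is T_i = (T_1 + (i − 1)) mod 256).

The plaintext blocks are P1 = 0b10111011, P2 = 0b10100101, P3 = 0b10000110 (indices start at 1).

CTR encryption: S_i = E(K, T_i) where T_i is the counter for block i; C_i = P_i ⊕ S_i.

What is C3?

C3 = 0b10100000

C1: T = 0b00010110, S = E(K, T) = 0b00100100; 0b10111011 ⊕ 0b00100100 = 0b10011111.
C2: T = 0b00010111, S = E(K, T) = 0b00100101; 0b10100101 ⊕ 0b00100101 = 0b10000000.
C3: T = 0b00011000, S = E(K, T) = 0b00100110; 0b10000110 ⊕ 0b00100110 = 0b10100000.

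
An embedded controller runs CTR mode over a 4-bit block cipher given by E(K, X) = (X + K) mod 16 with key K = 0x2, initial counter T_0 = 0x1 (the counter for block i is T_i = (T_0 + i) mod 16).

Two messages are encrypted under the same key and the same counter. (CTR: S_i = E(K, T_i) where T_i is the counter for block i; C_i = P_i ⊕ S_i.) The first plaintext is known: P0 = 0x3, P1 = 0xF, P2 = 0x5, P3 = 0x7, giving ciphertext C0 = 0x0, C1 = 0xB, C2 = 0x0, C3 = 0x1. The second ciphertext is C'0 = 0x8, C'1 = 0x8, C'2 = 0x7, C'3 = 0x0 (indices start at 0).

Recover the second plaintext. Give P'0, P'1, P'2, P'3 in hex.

P'0 = 0xB, P'1 = 0xC, P'2 = 0x2, P'3 = 0x6

In CTR with a reused counter, both messages share the same keystream S_i, so C_i ⊕ C'_i = P_i ⊕ P'_i and thus P'_i = P_i ⊕ C_i ⊕ C'_i.
P'0: 0x3 ⊕ 0x0 ⊕ 0x8 = 0xB.
P'1: 0xF ⊕ 0xB ⊕ 0x8 = 0xC.
P'2: 0x5 ⊕ 0x0 ⊕ 0x7 = 0x2.
P'3: 0x7 ⊕ 0x1 ⊕ 0x0 = 0x6.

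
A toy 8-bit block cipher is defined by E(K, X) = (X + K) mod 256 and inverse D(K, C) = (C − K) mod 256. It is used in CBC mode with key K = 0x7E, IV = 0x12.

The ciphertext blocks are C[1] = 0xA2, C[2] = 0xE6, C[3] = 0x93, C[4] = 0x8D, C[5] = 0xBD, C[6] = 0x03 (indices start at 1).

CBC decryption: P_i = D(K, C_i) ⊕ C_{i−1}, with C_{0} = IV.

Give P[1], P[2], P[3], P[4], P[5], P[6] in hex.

P[1] = 0x36, P[2] = 0xCA, P[3] = 0xF3, P[4] = 0x9C, P[5] = 0xB2, P[6] = 0x38

P[1]: D(K, 0xA2) = 0x24; 0x24 ⊕ 0x12 = 0x36.
P[2]: D(K, 0xE6) = 0x68; 0x68 ⊕ 0xA2 = 0xCA.
P[3]: D(K, 0x93) = 0x15; 0x15 ⊕ 0xE6 = 0xF3.
P[4]: D(K, 0x8D) = 0x0F; 0x0F ⊕ 0x93 = 0x9C.
P[5]: D(K, 0xBD) = 0x3F; 0x3F ⊕ 0x8D = 0xB2.
P[6]: D(K, 0x03) = 0x85; 0x85 ⊕ 0xBD = 0x38.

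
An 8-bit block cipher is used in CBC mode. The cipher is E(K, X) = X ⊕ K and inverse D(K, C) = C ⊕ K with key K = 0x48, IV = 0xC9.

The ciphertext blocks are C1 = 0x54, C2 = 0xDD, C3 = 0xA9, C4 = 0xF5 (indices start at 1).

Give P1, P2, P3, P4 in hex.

CBC decryption: P_i = D(K, C_i) ⊕ C_{i−1}, with C_{0} = IV.
P1: D(K, 0x54) = 0x1C; 0x1C ⊕ 0xC9 = 0xD5.
P2: D(K, 0xDD) = 0x95; 0x95 ⊕ 0x54 = 0xC1.
P3: D(K, 0xA9) = 0xE1; 0xE1 ⊕ 0xDD = 0x3C.
P4: D(K, 0xF5) = 0xBD; 0xBD ⊕ 0xA9 = 0x14.

P1 = 0xD5, P2 = 0xC1, P3 = 0x3C, P4 = 0x14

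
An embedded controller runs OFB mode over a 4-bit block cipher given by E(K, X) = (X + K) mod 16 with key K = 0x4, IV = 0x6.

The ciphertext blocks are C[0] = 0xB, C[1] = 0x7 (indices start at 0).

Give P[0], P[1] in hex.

P[0] = 0x1, P[1] = 0x9

OFB decryption: S_i = E(K, S_{i−1}) with S_{−1} = IV; P_i = C_i ⊕ S_i.
P[0]: S = E(K, 0x6) = 0xA; 0xB ⊕ 0xA = 0x1.
P[1]: S = E(K, 0xA) = 0xE; 0x7 ⊕ 0xE = 0x9.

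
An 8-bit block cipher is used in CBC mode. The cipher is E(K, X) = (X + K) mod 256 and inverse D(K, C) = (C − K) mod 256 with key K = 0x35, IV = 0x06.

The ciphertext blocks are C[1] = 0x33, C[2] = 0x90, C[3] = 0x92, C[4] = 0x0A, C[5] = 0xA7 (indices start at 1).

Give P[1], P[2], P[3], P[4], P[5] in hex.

CBC decryption: P_i = D(K, C_i) ⊕ C_{i−1}, with C_{0} = IV.
P[1]: D(K, 0x33) = 0xFE; 0xFE ⊕ 0x06 = 0xF8.
P[2]: D(K, 0x90) = 0x5B; 0x5B ⊕ 0x33 = 0x68.
P[3]: D(K, 0x92) = 0x5D; 0x5D ⊕ 0x90 = 0xCD.
P[4]: D(K, 0x0A) = 0xD5; 0xD5 ⊕ 0x92 = 0x47.
P[5]: D(K, 0xA7) = 0x72; 0x72 ⊕ 0x0A = 0x78.

P[1] = 0xF8, P[2] = 0x68, P[3] = 0xCD, P[4] = 0x47, P[5] = 0x78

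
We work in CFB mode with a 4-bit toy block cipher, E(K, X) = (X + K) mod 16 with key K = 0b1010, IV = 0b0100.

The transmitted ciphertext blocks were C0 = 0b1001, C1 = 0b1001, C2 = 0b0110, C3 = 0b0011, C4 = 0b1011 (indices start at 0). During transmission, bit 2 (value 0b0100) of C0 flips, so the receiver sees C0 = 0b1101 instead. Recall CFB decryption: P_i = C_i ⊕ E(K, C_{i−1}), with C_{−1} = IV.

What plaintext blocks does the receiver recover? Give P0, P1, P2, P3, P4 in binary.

Only C0 changed, to 0b1101. In CFB, a change in C_i flips the same bit in P_i and garbles P_{i+1}. Decrypting the received ciphertext:
P0: E(K, 0b0100) = 0b1110; 0b1101 ⊕ 0b1110 = 0b0011.
P1: E(K, 0b1101) = 0b0111; 0b1001 ⊕ 0b0111 = 0b1110.
P2: E(K, 0b1001) = 0b0011; 0b0110 ⊕ 0b0011 = 0b0101.
P3: E(K, 0b0110) = 0b0000; 0b0011 ⊕ 0b0000 = 0b0011.
P4: E(K, 0b0011) = 0b1101; 0b1011 ⊕ 0b1101 = 0b0110.
Blocks that differ from the original plaintext: P0, P1.

P0 = 0b0011, P1 = 0b1110, P2 = 0b0101, P3 = 0b0011, P4 = 0b0110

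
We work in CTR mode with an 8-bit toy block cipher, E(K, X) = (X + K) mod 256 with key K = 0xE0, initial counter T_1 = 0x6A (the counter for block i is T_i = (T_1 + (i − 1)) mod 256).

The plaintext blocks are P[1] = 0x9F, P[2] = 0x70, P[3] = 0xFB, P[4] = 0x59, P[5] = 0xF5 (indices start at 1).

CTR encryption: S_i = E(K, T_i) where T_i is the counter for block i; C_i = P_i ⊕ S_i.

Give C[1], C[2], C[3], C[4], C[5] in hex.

C[1] = 0xD5, C[2] = 0x3B, C[3] = 0xB7, C[4] = 0x14, C[5] = 0xBB

C[1]: T = 0x6A, S = E(K, T) = 0x4A; 0x9F ⊕ 0x4A = 0xD5.
C[2]: T = 0x6B, S = E(K, T) = 0x4B; 0x70 ⊕ 0x4B = 0x3B.
C[3]: T = 0x6C, S = E(K, T) = 0x4C; 0xFB ⊕ 0x4C = 0xB7.
C[4]: T = 0x6D, S = E(K, T) = 0x4D; 0x59 ⊕ 0x4D = 0x14.
C[5]: T = 0x6E, S = E(K, T) = 0x4E; 0xF5 ⊕ 0x4E = 0xBB.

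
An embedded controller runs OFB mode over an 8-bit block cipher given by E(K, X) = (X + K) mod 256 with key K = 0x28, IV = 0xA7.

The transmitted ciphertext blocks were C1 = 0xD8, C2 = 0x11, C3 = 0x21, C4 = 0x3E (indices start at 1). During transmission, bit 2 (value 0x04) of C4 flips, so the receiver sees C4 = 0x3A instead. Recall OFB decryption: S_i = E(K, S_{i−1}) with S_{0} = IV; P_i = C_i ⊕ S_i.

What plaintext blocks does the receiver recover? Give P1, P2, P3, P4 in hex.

P1 = 0x17, P2 = 0xE6, P3 = 0x3E, P4 = 0x7D

Only C4 changed, to 0x3A. In OFB, a change in C_i flips the same bit in P_i only; the keystream is unaffected. Decrypting the received ciphertext:
P1: S = E(K, 0xA7) = 0xCF; 0xD8 ⊕ 0xCF = 0x17.
P2: S = E(K, 0xCF) = 0xF7; 0x11 ⊕ 0xF7 = 0xE6.
P3: S = E(K, 0xF7) = 0x1F; 0x21 ⊕ 0x1F = 0x3E.
P4: S = E(K, 0x1F) = 0x47; 0x3A ⊕ 0x47 = 0x7D.
Blocks that differ from the original plaintext: P4.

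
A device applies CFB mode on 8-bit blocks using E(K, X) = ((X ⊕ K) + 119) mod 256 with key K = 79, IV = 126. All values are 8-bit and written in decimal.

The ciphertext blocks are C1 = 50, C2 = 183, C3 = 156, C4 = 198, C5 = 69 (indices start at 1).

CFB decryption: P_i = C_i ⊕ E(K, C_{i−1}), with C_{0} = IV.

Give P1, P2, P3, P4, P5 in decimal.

P1 = 154, P2 = 67, P3 = 243, P4 = 140, P5 = 69

P1: E(K, 126) = 168; 50 ⊕ 168 = 154.
P2: E(K, 50) = 244; 183 ⊕ 244 = 67.
P3: E(K, 183) = 111; 156 ⊕ 111 = 243.
P4: E(K, 156) = 74; 198 ⊕ 74 = 140.
P5: E(K, 198) = 0; 69 ⊕ 0 = 69.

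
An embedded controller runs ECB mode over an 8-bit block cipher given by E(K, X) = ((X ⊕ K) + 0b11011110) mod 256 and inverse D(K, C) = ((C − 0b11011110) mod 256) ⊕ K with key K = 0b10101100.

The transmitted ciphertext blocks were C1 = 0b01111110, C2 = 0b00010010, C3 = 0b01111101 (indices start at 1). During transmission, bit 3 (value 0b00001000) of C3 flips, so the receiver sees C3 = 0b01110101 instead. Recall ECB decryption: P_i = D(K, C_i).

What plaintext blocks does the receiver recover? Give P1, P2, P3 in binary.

Only C3 changed, to 0b01110101. In ECB, a change in C_i affects only P_i. Decrypting the received ciphertext:
P1: D(K, 0b01111110) = 0b00001100.
P2: D(K, 0b00010010) = 0b10011000.
P3: D(K, 0b01110101) = 0b00111011.
Blocks that differ from the original plaintext: P3.

P1 = 0b00001100, P2 = 0b10011000, P3 = 0b00111011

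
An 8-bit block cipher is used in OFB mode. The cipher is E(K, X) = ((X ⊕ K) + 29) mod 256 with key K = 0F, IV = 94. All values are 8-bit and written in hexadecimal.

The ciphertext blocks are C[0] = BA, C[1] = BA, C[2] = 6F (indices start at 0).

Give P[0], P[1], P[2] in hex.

OFB decryption: S_i = E(K, S_{i−1}) with S_{−1} = IV; P_i = C_i ⊕ S_i.
P[0]: S = E(K, 94) = C4; BA ⊕ C4 = 7E.
P[1]: S = E(K, C4) = F4; BA ⊕ F4 = 4E.
P[2]: S = E(K, F4) = 24; 6F ⊕ 24 = 4B.

P[0] = 7E, P[1] = 4E, P[2] = 4B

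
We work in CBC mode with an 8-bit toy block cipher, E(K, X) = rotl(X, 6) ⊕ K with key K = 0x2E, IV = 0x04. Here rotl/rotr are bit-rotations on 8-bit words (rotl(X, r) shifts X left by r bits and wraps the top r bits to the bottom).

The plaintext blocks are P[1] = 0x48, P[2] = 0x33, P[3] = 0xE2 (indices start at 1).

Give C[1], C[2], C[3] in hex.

CBC encryption: C_i = E(K, P_i ⊕ C_{i−1}), with C_{0} = IV.
C[1]: P[1] ⊕ 0x04 = 0x4C; E(K, 0x4C) = 0x3D.
C[2]: P[2] ⊕ 0x3D = 0x0E; E(K, 0x0E) = 0xAD.
C[3]: P[3] ⊕ 0xAD = 0x4F; E(K, 0x4F) = 0xFD.

C[1] = 0x3D, C[2] = 0xAD, C[3] = 0xFD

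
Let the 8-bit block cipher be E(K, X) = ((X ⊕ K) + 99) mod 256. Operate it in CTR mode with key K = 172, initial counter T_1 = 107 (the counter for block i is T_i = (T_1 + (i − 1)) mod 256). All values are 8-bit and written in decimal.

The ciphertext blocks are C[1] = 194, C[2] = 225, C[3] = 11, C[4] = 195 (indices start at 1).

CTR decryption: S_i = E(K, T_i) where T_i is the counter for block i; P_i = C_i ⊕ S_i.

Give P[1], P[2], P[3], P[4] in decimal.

P[1] = 232, P[2] = 194, P[3] = 47, P[4] = 230

P[1]: T = 107, S = E(K, T) = 42; 194 ⊕ 42 = 232.
P[2]: T = 108, S = E(K, T) = 35; 225 ⊕ 35 = 194.
P[3]: T = 109, S = E(K, T) = 36; 11 ⊕ 36 = 47.
P[4]: T = 110, S = E(K, T) = 37; 195 ⊕ 37 = 230.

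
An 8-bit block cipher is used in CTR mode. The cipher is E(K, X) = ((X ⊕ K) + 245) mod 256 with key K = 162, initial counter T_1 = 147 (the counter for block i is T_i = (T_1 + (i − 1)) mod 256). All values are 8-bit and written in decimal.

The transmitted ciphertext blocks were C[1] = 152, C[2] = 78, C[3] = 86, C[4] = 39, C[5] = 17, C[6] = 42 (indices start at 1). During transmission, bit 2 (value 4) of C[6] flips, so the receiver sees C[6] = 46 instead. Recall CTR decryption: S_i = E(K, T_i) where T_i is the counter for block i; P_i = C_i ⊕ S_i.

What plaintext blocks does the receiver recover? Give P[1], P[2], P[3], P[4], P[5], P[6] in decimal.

Only C[6] changed, to 46. In CTR, a change in C_i flips the same bit in P_i only; the keystream is unaffected. Decrypting the received ciphertext:
P[1]: T = 147, S = E(K, T) = 38; 152 ⊕ 38 = 190.
P[2]: T = 148, S = E(K, T) = 43; 78 ⊕ 43 = 101.
P[3]: T = 149, S = E(K, T) = 44; 86 ⊕ 44 = 122.
P[4]: T = 150, S = E(K, T) = 41; 39 ⊕ 41 = 14.
P[5]: T = 151, S = E(K, T) = 42; 17 ⊕ 42 = 59.
P[6]: T = 152, S = E(K, T) = 47; 46 ⊕ 47 = 1.
Blocks that differ from the original plaintext: P[6].

P[1] = 190, P[2] = 101, P[3] = 122, P[4] = 14, P[5] = 59, P[6] = 1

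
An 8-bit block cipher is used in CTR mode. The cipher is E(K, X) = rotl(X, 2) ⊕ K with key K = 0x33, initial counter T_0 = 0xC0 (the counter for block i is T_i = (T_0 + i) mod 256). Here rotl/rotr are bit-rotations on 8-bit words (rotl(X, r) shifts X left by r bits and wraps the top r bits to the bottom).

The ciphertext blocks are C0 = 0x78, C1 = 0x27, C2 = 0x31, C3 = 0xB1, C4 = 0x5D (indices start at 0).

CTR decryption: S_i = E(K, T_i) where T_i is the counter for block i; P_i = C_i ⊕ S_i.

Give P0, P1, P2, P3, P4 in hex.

P0 = 0x48, P1 = 0x13, P2 = 0x09, P3 = 0x8D, P4 = 0x7D

P0: T = 0xC0, S = E(K, T) = 0x30; 0x78 ⊕ 0x30 = 0x48.
P1: T = 0xC1, S = E(K, T) = 0x34; 0x27 ⊕ 0x34 = 0x13.
P2: T = 0xC2, S = E(K, T) = 0x38; 0x31 ⊕ 0x38 = 0x09.
P3: T = 0xC3, S = E(K, T) = 0x3C; 0xB1 ⊕ 0x3C = 0x8D.
P4: T = 0xC4, S = E(K, T) = 0x20; 0x5D ⊕ 0x20 = 0x7D.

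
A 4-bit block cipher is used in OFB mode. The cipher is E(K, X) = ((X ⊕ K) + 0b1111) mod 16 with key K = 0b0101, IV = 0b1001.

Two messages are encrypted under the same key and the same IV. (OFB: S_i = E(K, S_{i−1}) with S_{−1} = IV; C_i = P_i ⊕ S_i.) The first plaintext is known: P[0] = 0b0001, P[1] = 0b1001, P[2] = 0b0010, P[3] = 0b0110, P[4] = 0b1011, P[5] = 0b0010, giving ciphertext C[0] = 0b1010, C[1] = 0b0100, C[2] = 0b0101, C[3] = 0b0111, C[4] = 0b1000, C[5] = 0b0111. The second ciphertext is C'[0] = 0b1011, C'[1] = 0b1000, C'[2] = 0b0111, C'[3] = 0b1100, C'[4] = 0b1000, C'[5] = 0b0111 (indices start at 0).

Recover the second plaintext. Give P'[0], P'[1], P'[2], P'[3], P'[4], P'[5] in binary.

P'[0] = 0b0000, P'[1] = 0b0101, P'[2] = 0b0000, P'[3] = 0b1101, P'[4] = 0b1011, P'[5] = 0b0010

In OFB with a reused IV, both messages share the same keystream S_i, so C_i ⊕ C'_i = P_i ⊕ P'_i and thus P'_i = P_i ⊕ C_i ⊕ C'_i.
P'[0]: 0b0001 ⊕ 0b1010 ⊕ 0b1011 = 0b0000.
P'[1]: 0b1001 ⊕ 0b0100 ⊕ 0b1000 = 0b0101.
P'[2]: 0b0010 ⊕ 0b0101 ⊕ 0b0111 = 0b0000.
P'[3]: 0b0110 ⊕ 0b0111 ⊕ 0b1100 = 0b1101.
P'[4]: 0b1011 ⊕ 0b1000 ⊕ 0b1000 = 0b1011.
P'[5]: 0b0010 ⊕ 0b0111 ⊕ 0b0111 = 0b0010.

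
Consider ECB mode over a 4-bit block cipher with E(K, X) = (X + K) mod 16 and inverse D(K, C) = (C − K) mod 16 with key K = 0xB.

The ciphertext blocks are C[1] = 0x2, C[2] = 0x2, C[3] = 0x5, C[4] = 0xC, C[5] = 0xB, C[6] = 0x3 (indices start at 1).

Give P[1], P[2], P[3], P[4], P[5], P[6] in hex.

ECB decryption: P_i = D(K, C_i).
P[1]: D(K, 0x2) = 0x7.
P[2]: D(K, 0x2) = 0x7.
P[3]: D(K, 0x5) = 0xA.
P[4]: D(K, 0xC) = 0x1.
P[5]: D(K, 0xB) = 0x0.
P[6]: D(K, 0x3) = 0x8.

P[1] = 0x7, P[2] = 0x7, P[3] = 0xA, P[4] = 0x1, P[5] = 0x0, P[6] = 0x8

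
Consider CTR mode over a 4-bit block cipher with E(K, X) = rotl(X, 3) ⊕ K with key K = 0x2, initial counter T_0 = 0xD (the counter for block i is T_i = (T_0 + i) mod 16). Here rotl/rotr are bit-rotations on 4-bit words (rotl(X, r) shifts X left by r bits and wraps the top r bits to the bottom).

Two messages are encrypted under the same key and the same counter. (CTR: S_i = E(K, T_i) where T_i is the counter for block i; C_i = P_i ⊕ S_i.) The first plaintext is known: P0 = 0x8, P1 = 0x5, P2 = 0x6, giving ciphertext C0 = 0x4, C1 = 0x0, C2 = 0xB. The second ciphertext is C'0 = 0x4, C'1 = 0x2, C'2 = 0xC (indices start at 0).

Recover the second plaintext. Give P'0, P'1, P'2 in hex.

In CTR with a reused counter, both messages share the same keystream S_i, so C_i ⊕ C'_i = P_i ⊕ P'_i and thus P'_i = P_i ⊕ C_i ⊕ C'_i.
P'0: 0x8 ⊕ 0x4 ⊕ 0x4 = 0x8.
P'1: 0x5 ⊕ 0x0 ⊕ 0x2 = 0x7.
P'2: 0x6 ⊕ 0xB ⊕ 0xC = 0x1.

P'0 = 0x8, P'1 = 0x7, P'2 = 0x1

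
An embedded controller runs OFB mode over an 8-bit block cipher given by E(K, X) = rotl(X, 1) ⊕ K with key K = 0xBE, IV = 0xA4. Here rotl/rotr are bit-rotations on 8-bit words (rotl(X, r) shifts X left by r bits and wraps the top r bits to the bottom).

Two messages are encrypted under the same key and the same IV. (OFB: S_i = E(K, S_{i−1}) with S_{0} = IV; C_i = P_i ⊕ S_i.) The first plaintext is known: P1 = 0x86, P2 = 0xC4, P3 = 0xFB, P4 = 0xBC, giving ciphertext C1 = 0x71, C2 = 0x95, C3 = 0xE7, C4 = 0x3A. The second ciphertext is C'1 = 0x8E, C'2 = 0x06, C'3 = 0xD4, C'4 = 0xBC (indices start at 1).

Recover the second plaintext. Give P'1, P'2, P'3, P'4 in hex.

P'1 = 0x79, P'2 = 0x57, P'3 = 0xC8, P'4 = 0x3A

In OFB with a reused IV, both messages share the same keystream S_i, so C_i ⊕ C'_i = P_i ⊕ P'_i and thus P'_i = P_i ⊕ C_i ⊕ C'_i.
P'1: 0x86 ⊕ 0x71 ⊕ 0x8E = 0x79.
P'2: 0xC4 ⊕ 0x95 ⊕ 0x06 = 0x57.
P'3: 0xFB ⊕ 0xE7 ⊕ 0xD4 = 0xC8.
P'4: 0xBC ⊕ 0x3A ⊕ 0xBC = 0x3A.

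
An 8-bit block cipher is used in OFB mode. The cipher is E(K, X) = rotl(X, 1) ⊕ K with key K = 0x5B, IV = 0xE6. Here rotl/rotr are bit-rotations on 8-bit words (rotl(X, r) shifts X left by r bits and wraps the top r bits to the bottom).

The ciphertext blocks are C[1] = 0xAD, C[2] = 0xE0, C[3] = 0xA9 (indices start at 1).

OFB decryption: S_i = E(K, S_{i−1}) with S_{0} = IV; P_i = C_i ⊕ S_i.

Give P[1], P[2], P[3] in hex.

P[1]: S = E(K, 0xE6) = 0x96; 0xAD ⊕ 0x96 = 0x3B.
P[2]: S = E(K, 0x96) = 0x76; 0xE0 ⊕ 0x76 = 0x96.
P[3]: S = E(K, 0x76) = 0xB7; 0xA9 ⊕ 0xB7 = 0x1E.

P[1] = 0x3B, P[2] = 0x96, P[3] = 0x1E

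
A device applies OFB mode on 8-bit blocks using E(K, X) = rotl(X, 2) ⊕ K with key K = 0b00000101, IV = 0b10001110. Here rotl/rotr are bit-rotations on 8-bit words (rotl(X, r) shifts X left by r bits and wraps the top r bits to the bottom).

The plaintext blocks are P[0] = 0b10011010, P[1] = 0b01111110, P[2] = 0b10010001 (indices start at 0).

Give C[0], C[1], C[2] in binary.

OFB encryption: S_i = E(K, S_{i−1}) with S_{−1} = IV; C_i = P_i ⊕ S_i.
C[0]: S = E(K, 0b10001110) = 0b00111111; 0b10011010 ⊕ 0b00111111 = 0b10100101.
C[1]: S = E(K, 0b00111111) = 0b11111001; 0b01111110 ⊕ 0b11111001 = 0b10000111.
C[2]: S = E(K, 0b11111001) = 0b11100010; 0b10010001 ⊕ 0b11100010 = 0b01110011.

C[0] = 0b10100101, C[1] = 0b10000111, C[2] = 0b01110011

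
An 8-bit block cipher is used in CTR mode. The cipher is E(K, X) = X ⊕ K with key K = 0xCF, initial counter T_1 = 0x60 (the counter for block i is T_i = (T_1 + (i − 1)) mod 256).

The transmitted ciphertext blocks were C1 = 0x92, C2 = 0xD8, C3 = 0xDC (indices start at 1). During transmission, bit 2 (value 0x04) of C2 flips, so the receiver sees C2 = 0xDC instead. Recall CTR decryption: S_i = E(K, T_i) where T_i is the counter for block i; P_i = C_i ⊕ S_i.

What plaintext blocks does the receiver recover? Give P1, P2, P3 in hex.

P1 = 0x3D, P2 = 0x72, P3 = 0x71

Only C2 changed, to 0xDC. In CTR, a change in C_i flips the same bit in P_i only; the keystream is unaffected. Decrypting the received ciphertext:
P1: T = 0x60, S = E(K, T) = 0xAF; 0x92 ⊕ 0xAF = 0x3D.
P2: T = 0x61, S = E(K, T) = 0xAE; 0xDC ⊕ 0xAE = 0x72.
P3: T = 0x62, S = E(K, T) = 0xAD; 0xDC ⊕ 0xAD = 0x71.
Blocks that differ from the original plaintext: P2.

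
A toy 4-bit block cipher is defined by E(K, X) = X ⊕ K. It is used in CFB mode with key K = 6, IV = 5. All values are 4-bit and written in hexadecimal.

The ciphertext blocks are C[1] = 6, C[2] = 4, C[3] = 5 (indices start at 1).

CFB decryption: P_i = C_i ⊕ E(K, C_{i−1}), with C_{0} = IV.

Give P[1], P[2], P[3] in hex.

P[1] = 5, P[2] = 4, P[3] = 7

P[1]: E(K, 5) = 3; 6 ⊕ 3 = 5.
P[2]: E(K, 6) = 0; 4 ⊕ 0 = 4.
P[3]: E(K, 4) = 2; 5 ⊕ 2 = 7.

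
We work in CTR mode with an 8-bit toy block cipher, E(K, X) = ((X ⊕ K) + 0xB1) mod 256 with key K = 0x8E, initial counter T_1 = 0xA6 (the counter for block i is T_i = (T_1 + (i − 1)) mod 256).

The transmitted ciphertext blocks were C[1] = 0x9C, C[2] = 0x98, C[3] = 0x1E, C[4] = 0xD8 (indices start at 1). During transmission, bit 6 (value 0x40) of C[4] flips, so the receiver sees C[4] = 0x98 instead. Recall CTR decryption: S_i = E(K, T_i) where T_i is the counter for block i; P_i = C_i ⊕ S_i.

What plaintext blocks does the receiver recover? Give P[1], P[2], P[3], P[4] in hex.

Only C[4] changed, to 0x98. In CTR, a change in C_i flips the same bit in P_i only; the keystream is unaffected. Decrypting the received ciphertext:
P[1]: T = 0xA6, S = E(K, T) = 0xD9; 0x9C ⊕ 0xD9 = 0x45.
P[2]: T = 0xA7, S = E(K, T) = 0xDA; 0x98 ⊕ 0xDA = 0x42.
P[3]: T = 0xA8, S = E(K, T) = 0xD7; 0x1E ⊕ 0xD7 = 0xC9.
P[4]: T = 0xA9, S = E(K, T) = 0xD8; 0x98 ⊕ 0xD8 = 0x40.
Blocks that differ from the original plaintext: P[4].

P[1] = 0x45, P[2] = 0x42, P[3] = 0xC9, P[4] = 0x40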